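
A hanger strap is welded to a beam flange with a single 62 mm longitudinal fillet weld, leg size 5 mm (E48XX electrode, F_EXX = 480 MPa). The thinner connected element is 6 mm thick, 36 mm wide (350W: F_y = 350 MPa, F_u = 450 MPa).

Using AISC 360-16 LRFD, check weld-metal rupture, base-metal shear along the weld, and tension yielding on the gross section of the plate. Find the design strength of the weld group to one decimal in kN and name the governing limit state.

Weld metal: throat = 0.707×5 = 3.535 mm, L = 62 mm. φR_n = 0.75 × 0.6 × 480 × 3.535 × 62 = 47.3 kN.
Base metal shear (6 mm plate): yield φR_n = 1.0×0.6×350×6×62 = 78.1 kN; rupture φR_n = 0.75×0.6×450×6×62 = 75.3 kN; take 75.3 kN (rupture).
Tension yield (gross): A_g = 36×6 = 216 mm². φR_n = 0.90 × 350 × 216 = 68.0 kN.
Governing: min(47.3, 75.3, 68.0) = 47.3 kN → weld metal.

47.3 kN (weld metal governs)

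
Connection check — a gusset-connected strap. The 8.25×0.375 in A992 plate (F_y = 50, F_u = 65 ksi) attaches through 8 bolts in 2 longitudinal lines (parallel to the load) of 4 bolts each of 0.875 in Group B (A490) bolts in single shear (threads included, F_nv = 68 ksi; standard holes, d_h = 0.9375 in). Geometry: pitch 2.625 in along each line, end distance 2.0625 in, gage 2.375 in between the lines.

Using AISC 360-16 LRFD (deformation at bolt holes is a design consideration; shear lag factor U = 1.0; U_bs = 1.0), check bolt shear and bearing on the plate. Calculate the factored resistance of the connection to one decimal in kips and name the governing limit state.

Bolt shear: A_b = π(0.875)²/4 = 0.60132 in². φR_n = 0.75 × 68 × 0.60132 × 8 × 1 = 245.3 kips.
Bearing (0.375 in plate, F_u = 65 ksi): end bolts L_c = 2.0625 − 0.9375/2 = 1.59375, R_n = min(1.2×1.59375×0.375×65, 2.4×0.875×0.375×65) = 46.617 kips/bolt; interior L_c = 2.625 − 0.9375 = 1.6875, R_n = 49.359 kips/bolt. φR_n = 0.75 × (2×46.617 + 6×49.359) = 292.0 kips.
Governing: min(245.3, 292.0) = 245.3 kips → bolt shear.

245.3 kips (bolt shear governs)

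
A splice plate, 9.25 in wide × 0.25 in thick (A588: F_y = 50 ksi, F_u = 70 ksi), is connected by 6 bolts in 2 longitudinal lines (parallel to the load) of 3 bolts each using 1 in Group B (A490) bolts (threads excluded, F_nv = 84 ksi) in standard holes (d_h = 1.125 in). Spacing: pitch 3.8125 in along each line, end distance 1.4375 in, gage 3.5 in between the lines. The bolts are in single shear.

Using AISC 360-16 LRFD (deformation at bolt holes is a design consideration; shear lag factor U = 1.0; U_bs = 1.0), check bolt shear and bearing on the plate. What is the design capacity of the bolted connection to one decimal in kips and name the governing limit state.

Bolt shear: A_b = π(1)²/4 = 0.7854 in². φR_n = 0.75 × 84 × 0.7854 × 6 × 1 = 296.9 kips.
Bearing (0.25 in plate, F_u = 70 ksi): end bolts L_c = 1.4375 − 1.125/2 = 0.875, R_n = min(1.2×0.875×0.25×70, 2.4×1×0.25×70) = 18.375 kips/bolt; interior L_c = 3.8125 − 1.125 = 2.6875, R_n = 42 kips/bolt. φR_n = 0.75 × (2×18.375 + 4×42) = 153.6 kips.
Governing: min(296.9, 153.6) = 153.6 kips → bearing.

153.6 kips (bearing governs)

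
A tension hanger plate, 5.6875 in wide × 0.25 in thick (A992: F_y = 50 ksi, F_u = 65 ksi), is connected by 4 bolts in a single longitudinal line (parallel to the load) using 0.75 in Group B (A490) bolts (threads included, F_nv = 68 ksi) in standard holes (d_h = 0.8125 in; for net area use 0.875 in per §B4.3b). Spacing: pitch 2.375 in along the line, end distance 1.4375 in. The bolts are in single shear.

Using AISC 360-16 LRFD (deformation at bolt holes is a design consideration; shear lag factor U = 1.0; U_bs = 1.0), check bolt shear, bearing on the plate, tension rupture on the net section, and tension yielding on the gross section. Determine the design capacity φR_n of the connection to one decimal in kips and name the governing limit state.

Bolt shear: A_b = π(0.75)²/4 = 0.44179 in². φR_n = 0.75 × 68 × 0.44179 × 4 × 1 = 90.1 kips.
Bearing (0.25 in plate, F_u = 65 ksi): end bolts L_c = 1.4375 − 0.8125/2 = 1.03125, R_n = min(1.2×1.03125×0.25×65, 2.4×0.75×0.25×65) = 20.109 kips/bolt; interior L_c = 2.375 − 0.8125 = 1.5625, R_n = 29.25 kips/bolt. φR_n = 0.75 × (1×20.109 + 3×29.25) = 80.9 kips.
Tension rupture (net): A_n = (5.6875 − 1×0.875)×0.25 = 1.2031 in² (U = 1.0, A_e = A_n). φR_n = 0.75 × 65 × 1.2031 = 58.7 kips.
Tension yield (gross): A_g = 5.6875×0.25 = 1.4219 in². φR_n = 0.90 × 50 × 1.4219 = 64.0 kips.
Governing: min(90.1, 80.9, 58.7, 64.0) = 58.7 kips → net-section rupture.

58.7 kips (net-section rupture governs)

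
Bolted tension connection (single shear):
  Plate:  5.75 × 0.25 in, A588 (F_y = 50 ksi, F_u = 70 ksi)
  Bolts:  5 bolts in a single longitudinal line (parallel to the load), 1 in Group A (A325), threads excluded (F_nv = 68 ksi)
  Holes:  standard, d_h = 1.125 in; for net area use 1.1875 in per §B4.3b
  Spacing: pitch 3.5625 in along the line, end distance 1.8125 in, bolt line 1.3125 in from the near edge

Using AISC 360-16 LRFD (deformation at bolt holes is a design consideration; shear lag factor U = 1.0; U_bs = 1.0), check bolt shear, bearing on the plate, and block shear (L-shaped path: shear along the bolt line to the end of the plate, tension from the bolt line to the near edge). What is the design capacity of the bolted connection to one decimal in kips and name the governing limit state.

Bolt shear: A_b = π(1)²/4 = 0.7854 in². φR_n = 0.75 × 68 × 0.7854 × 5 × 1 = 200.3 kips.
Bearing (0.25 in plate, F_u = 70 ksi): end bolts L_c = 1.8125 − 1.125/2 = 1.25, R_n = min(1.2×1.25×0.25×70, 2.4×1×0.25×70) = 26.25 kips/bolt; interior L_c = 3.5625 − 1.125 = 2.4375, R_n = 42 kips/bolt. φR_n = 0.75 × (1×26.25 + 4×42) = 145.7 kips.
Block shear: shear path 1×[1.8125+4×3.5625] = 1×16.0625 in, A_gv = 4.0156, A_nv = 1×(16.0625 − 4.5×1.1875)×0.25 = 2.6797 in²; tension to near edge: (1.3125 − 0.5×1.1875)×0.25 = 0.17969 in². R_n = min(0.6×70×2.6797, 0.6×50×4.0156) + 1.0×70×0.17969 = min(112.55, 120.47) + 12.578 = 125.13 kips. φR_n = 0.75 × 125.13 = 93.8 kips.
Governing: min(200.3, 145.7, 93.8) = 93.8 kips → block shear.

93.8 kips (block shear governs)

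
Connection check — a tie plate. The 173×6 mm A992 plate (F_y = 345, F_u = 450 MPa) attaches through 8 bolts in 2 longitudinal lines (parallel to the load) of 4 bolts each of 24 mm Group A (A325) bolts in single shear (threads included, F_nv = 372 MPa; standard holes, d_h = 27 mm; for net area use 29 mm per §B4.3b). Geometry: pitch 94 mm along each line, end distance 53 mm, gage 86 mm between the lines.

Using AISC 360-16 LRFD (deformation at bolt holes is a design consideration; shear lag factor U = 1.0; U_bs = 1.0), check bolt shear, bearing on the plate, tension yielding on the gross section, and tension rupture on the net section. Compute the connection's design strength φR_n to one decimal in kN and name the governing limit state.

232.9 kN (net-section rupture governs)

Bolt shear: A_b = π(24)²/4 = 452.39 mm². φR_n = 0.75 × 372 × 452.39 × 8 × 1 = 1009.7 kN.
Bearing (6 mm plate, F_u = 450 MPa): end bolts L_c = 53 − 27/2 = 39.5, R_n = min(1.2×39.5×6×450, 2.4×24×6×450) = 127.98 kN/bolt; interior L_c = 94 − 27 = 67, R_n = 155.52 kN/bolt. φR_n = 0.75 × (2×127.98 + 6×155.52) = 891.8 kN.
Tension yield (gross): A_g = 173×6 = 1038 mm². φR_n = 0.90 × 345 × 1038 = 322.3 kN.
Tension rupture (net): A_n = (173 − 2×29)×6 = 690 mm² (U = 1.0, A_e = A_n). φR_n = 0.75 × 450 × 690 = 232.9 kN.
Governing: min(1009.7, 891.8, 322.3, 232.9) = 232.9 kN → net-section rupture.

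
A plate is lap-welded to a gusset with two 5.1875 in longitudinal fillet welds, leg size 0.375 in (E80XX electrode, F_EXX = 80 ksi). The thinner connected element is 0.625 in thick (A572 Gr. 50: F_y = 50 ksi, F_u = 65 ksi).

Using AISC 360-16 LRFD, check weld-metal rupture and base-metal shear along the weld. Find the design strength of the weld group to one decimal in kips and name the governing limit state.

Weld metal: throat = 0.707×0.375 = 0.26513 in, L = 2×5.1875 = 10.375 in. φR_n = 0.75 × 0.6 × 80 × 0.26513 × 10.375 = 99.0 kips.
Base metal shear (0.625 in plate): yield φR_n = 1.0×0.6×50×0.625×10.375 = 194.5 kips; rupture φR_n = 0.75×0.6×65×0.625×10.375 = 189.7 kips; take 189.7 kips (rupture).
Governing: min(99.0, 189.7) = 99.0 kips → weld metal.

99.0 kips (weld metal governs)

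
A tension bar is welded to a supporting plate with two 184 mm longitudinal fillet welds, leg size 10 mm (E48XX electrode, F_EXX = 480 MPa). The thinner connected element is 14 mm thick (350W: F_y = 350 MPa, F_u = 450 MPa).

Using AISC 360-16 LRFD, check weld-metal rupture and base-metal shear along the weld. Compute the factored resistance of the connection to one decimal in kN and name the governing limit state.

562.0 kN (weld metal governs)

Weld metal: throat = 0.707×10 = 7.07 mm, L = 2×184 = 368 mm. φR_n = 0.75 × 0.6 × 480 × 7.07 × 368 = 562.0 kN.
Base metal shear (14 mm plate): yield φR_n = 1.0×0.6×350×14×368 = 1081.9 kN; rupture φR_n = 0.75×0.6×450×14×368 = 1043.3 kN; take 1043.3 kN (rupture).
Governing: min(562.0, 1043.3) = 562.0 kN → weld metal.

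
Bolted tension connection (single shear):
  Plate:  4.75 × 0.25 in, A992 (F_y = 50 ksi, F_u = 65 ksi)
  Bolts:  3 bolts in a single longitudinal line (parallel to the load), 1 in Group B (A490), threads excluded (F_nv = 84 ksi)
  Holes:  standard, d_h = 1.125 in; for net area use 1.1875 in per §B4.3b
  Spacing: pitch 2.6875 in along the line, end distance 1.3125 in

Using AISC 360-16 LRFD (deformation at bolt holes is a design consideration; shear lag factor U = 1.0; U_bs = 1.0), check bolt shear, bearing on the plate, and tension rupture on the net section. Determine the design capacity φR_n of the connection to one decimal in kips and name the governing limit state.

Bolt shear: A_b = π(1)²/4 = 0.7854 in². φR_n = 0.75 × 84 × 0.7854 × 3 × 1 = 148.4 kips.
Bearing (0.25 in plate, F_u = 65 ksi): end bolts L_c = 1.3125 − 1.125/2 = 0.75, R_n = min(1.2×0.75×0.25×65, 2.4×1×0.25×65) = 14.625 kips/bolt; interior L_c = 2.6875 − 1.125 = 1.5625, R_n = 30.469 kips/bolt. φR_n = 0.75 × (1×14.625 + 2×30.469) = 56.7 kips.
Tension rupture (net): A_n = (4.75 − 1×1.1875)×0.25 = 0.89063 in² (U = 1.0, A_e = A_n). φR_n = 0.75 × 65 × 0.89063 = 43.4 kips.
Governing: min(148.4, 56.7, 43.4) = 43.4 kips → net-section rupture.

43.4 kips (net-section rupture governs)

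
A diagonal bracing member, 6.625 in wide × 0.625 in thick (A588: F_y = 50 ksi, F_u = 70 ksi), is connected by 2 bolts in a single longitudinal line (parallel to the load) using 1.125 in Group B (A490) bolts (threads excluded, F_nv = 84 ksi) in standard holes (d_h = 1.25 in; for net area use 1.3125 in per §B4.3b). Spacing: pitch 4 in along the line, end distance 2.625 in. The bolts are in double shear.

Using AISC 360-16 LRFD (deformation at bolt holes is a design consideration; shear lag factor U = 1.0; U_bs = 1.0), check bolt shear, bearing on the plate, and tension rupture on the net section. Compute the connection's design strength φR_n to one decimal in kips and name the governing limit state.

Bolt shear: A_b = π(1.125)²/4 = 0.99402 in². φR_n = 0.75 × 84 × 0.99402 × 2 × 2 = 250.5 kips.
Bearing (0.625 in plate, F_u = 70 ksi): end bolts L_c = 2.625 − 1.25/2 = 2, R_n = min(1.2×2×0.625×70, 2.4×1.125×0.625×70) = 105 kips/bolt; interior L_c = 4 − 1.25 = 2.75, R_n = 118.13 kips/bolt. φR_n = 0.75 × (1×105 + 1×118.13) = 167.3 kips.
Tension rupture (net): A_n = (6.625 − 1×1.3125)×0.625 = 3.3203 in² (U = 1.0, A_e = A_n). φR_n = 0.75 × 70 × 3.3203 = 174.3 kips.
Governing: min(250.5, 167.3, 174.3) = 167.3 kips → bearing.

167.3 kips (bearing governs)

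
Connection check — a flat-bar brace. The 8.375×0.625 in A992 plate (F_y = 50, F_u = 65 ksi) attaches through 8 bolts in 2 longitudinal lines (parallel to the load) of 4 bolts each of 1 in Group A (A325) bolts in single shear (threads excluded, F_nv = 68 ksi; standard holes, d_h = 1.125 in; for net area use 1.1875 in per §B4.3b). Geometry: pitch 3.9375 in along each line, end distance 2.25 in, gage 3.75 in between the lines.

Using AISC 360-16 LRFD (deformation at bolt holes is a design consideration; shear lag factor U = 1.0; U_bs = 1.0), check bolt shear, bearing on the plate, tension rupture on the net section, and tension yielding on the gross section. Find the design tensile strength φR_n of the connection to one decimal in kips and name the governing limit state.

182.8 kips (net-section rupture governs)

Bolt shear: A_b = π(1)²/4 = 0.7854 in². φR_n = 0.75 × 68 × 0.7854 × 8 × 1 = 320.4 kips.
Bearing (0.625 in plate, F_u = 65 ksi): end bolts L_c = 2.25 − 1.125/2 = 1.6875, R_n = min(1.2×1.6875×0.625×65, 2.4×1×0.625×65) = 82.266 kips/bolt; interior L_c = 3.9375 − 1.125 = 2.8125, R_n = 97.5 kips/bolt. φR_n = 0.75 × (2×82.266 + 6×97.5) = 562.1 kips.
Tension rupture (net): A_n = (8.375 − 2×1.1875)×0.625 = 3.75 in² (U = 1.0, A_e = A_n). φR_n = 0.75 × 65 × 3.75 = 182.8 kips.
Tension yield (gross): A_g = 8.375×0.625 = 5.2344 in². φR_n = 0.90 × 50 × 5.2344 = 235.5 kips.
Governing: min(320.4, 562.1, 182.8, 235.5) = 182.8 kips → net-section rupture.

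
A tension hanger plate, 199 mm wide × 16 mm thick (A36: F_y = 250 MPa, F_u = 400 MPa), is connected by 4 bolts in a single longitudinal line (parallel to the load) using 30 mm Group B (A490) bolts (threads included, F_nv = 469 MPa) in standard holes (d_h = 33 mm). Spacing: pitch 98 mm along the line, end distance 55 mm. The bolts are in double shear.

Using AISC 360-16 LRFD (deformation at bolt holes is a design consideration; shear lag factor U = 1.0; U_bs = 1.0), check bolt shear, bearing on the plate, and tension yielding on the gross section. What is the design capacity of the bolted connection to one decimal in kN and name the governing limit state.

716.4 kN (gross-section yield governs)

Bolt shear: A_b = π(30)²/4 = 706.86 mm². φR_n = 0.75 × 469 × 706.86 × 4 × 2 = 1989.1 kN.
Bearing (16 mm plate, F_u = 400 MPa): end bolts L_c = 55 − 33/2 = 38.5, R_n = min(1.2×38.5×16×400, 2.4×30×16×400) = 295.68 kN/bolt; interior L_c = 98 − 33 = 65, R_n = 460.8 kN/bolt. φR_n = 0.75 × (1×295.68 + 3×460.8) = 1258.6 kN.
Tension yield (gross): A_g = 199×16 = 3184 mm². φR_n = 0.90 × 250 × 3184 = 716.4 kN.
Governing: min(1989.1, 1258.6, 716.4) = 716.4 kN → gross-section yield.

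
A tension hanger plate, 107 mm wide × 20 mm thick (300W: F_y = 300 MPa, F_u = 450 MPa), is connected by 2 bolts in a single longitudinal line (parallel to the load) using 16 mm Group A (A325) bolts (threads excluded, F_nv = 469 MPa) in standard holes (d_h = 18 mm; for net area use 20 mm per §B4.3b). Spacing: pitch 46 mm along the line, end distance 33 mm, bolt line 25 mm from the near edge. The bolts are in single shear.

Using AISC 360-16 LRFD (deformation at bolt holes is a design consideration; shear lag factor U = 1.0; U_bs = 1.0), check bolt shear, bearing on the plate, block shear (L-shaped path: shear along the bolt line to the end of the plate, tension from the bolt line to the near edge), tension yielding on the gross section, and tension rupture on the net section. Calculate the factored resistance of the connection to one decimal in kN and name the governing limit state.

141.4 kN (bolt shear governs)

Bolt shear: A_b = π(16)²/4 = 201.06 mm². φR_n = 0.75 × 469 × 201.06 × 2 × 1 = 141.4 kN.
Bearing (20 mm plate, F_u = 450 MPa): end bolts L_c = 33 − 18/2 = 24, R_n = min(1.2×24×20×450, 2.4×16×20×450) = 259.2 kN/bolt; interior L_c = 46 − 18 = 28, R_n = 302.4 kN/bolt. φR_n = 0.75 × (1×259.2 + 1×302.4) = 421.2 kN.
Block shear: shear path 1×[33+1×46] = 1×79 mm, A_gv = 1580, A_nv = 1×(79 − 1.5×20)×20 = 980 mm²; tension to near edge: (25 − 0.5×20)×20 = 300 mm². R_n = min(0.6×450×980, 0.6×300×1580) + 1.0×450×300 = min(264.6, 284.4) + 135 = 399.6 kN. φR_n = 0.75 × 399.6 = 299.7 kN.
Tension yield (gross): A_g = 107×20 = 2140 mm². φR_n = 0.90 × 300 × 2140 = 577.8 kN.
Tension rupture (net): A_n = (107 − 1×20)×20 = 1740 mm² (U = 1.0, A_e = A_n). φR_n = 0.75 × 450 × 1740 = 587.3 kN.
Governing: min(141.4, 421.2, 299.7, 577.8, 587.3) = 141.4 kN → bolt shear.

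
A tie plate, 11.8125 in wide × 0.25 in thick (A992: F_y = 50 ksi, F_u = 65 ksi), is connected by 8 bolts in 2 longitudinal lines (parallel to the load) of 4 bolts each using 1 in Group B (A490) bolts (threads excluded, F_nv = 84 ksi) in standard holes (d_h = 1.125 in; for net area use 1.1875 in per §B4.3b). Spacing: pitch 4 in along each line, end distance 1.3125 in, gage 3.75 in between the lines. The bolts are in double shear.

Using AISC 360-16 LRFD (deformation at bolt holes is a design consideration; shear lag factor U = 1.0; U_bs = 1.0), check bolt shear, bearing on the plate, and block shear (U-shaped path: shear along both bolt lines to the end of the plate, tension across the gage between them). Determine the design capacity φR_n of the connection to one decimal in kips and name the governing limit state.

Bolt shear: A_b = π(1)²/4 = 0.7854 in². φR_n = 0.75 × 84 × 0.7854 × 8 × 2 = 791.7 kips.
Bearing (0.25 in plate, F_u = 65 ksi): end bolts L_c = 1.3125 − 1.125/2 = 0.75, R_n = min(1.2×0.75×0.25×65, 2.4×1×0.25×65) = 14.625 kips/bolt; interior L_c = 4 − 1.125 = 2.875, R_n = 39 kips/bolt. φR_n = 0.75 × (2×14.625 + 6×39) = 197.4 kips.
Block shear: shear path 2×[1.3125+3×4] = 2×13.3125 in, A_gv = 6.6563, A_nv = 2×(13.3125 − 3.5×1.1875)×0.25 = 4.5781 in²; tension across gage: (3.75 − 1×1.1875)×0.25 = 0.64063 in². R_n = min(0.6×65×4.5781, 0.6×50×6.6563) + 1.0×65×0.64063 = min(178.55, 199.69) + 41.641 = 220.19 kips. φR_n = 0.75 × 220.19 = 165.1 kips.
Governing: min(791.7, 197.4, 165.1) = 165.1 kips → block shear.

165.1 kips (block shear governs)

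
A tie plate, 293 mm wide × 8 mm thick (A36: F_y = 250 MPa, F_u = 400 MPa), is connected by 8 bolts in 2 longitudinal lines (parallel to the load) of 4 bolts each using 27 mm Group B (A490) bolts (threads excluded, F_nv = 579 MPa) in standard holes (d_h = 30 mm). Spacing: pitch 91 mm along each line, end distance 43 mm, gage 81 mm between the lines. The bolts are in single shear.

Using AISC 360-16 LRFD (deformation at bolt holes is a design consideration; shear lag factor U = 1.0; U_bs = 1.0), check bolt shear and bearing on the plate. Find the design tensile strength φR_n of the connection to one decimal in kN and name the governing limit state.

Bolt shear: A_b = π(27)²/4 = 572.56 mm². φR_n = 0.75 × 579 × 572.56 × 8 × 1 = 1989.1 kN.
Bearing (8 mm plate, F_u = 400 MPa): end bolts L_c = 43 − 30/2 = 28, R_n = min(1.2×28×8×400, 2.4×27×8×400) = 107.52 kN/bolt; interior L_c = 91 − 30 = 61, R_n = 207.36 kN/bolt. φR_n = 0.75 × (2×107.52 + 6×207.36) = 1094.4 kN.
Governing: min(1989.1, 1094.4) = 1094.4 kN → bearing.

1094.4 kN (bearing governs)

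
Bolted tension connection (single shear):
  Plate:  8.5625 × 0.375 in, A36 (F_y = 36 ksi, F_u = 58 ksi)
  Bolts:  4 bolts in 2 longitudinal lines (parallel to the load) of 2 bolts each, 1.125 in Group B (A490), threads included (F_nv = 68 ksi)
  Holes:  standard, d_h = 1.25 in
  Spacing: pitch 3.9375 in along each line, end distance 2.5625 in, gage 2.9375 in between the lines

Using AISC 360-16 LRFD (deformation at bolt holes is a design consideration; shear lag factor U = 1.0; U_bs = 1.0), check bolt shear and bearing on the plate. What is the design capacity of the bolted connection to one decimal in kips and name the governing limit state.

163.9 kips (bearing governs)

Bolt shear: A_b = π(1.125)²/4 = 0.99402 in². φR_n = 0.75 × 68 × 0.99402 × 4 × 1 = 202.8 kips.
Bearing (0.375 in plate, F_u = 58 ksi): end bolts L_c = 2.5625 − 1.25/2 = 1.9375, R_n = min(1.2×1.9375×0.375×58, 2.4×1.125×0.375×58) = 50.569 kips/bolt; interior L_c = 3.9375 − 1.25 = 2.6875, R_n = 58.725 kips/bolt. φR_n = 0.75 × (2×50.569 + 2×58.725) = 163.9 kips.
Governing: min(202.8, 163.9) = 163.9 kips → bearing.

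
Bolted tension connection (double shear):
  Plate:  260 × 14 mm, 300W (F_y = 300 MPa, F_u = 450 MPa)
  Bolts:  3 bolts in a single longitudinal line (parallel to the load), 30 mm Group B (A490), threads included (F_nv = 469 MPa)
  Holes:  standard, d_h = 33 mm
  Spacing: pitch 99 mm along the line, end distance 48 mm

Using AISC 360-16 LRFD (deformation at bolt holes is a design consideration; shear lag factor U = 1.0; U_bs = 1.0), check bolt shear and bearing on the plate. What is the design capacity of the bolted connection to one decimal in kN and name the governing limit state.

Bolt shear: A_b = π(30)²/4 = 706.86 mm². φR_n = 0.75 × 469 × 706.86 × 3 × 2 = 1491.8 kN.
Bearing (14 mm plate, F_u = 450 MPa): end bolts L_c = 48 − 33/2 = 31.5, R_n = min(1.2×31.5×14×450, 2.4×30×14×450) = 238.14 kN/bolt; interior L_c = 99 − 33 = 66, R_n = 453.6 kN/bolt. φR_n = 0.75 × (1×238.14 + 2×453.6) = 859.0 kN.
Governing: min(1491.8, 859.0) = 859.0 kN → bearing.

859.0 kN (bearing governs)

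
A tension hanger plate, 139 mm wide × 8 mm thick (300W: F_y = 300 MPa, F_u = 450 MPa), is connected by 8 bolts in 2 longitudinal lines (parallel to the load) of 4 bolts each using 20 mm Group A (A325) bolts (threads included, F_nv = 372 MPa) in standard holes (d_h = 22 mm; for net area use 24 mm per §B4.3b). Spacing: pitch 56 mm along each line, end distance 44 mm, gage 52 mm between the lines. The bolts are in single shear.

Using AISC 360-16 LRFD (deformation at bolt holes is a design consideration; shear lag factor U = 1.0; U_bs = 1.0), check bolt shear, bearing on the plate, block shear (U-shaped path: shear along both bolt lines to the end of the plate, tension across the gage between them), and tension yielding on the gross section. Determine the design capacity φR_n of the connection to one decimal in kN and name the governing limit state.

Bolt shear: A_b = π(20)²/4 = 314.16 mm². φR_n = 0.75 × 372 × 314.16 × 8 × 1 = 701.2 kN.
Bearing (8 mm plate, F_u = 450 MPa): end bolts L_c = 44 − 22/2 = 33, R_n = min(1.2×33×8×450, 2.4×20×8×450) = 142.56 kN/bolt; interior L_c = 56 − 22 = 34, R_n = 146.88 kN/bolt. φR_n = 0.75 × (2×142.56 + 6×146.88) = 874.8 kN.
Block shear: shear path 2×[44+3×56] = 2×212 mm, A_gv = 3392, A_nv = 2×(212 − 3.5×24)×8 = 2048 mm²; tension across gage: (52 − 1×24)×8 = 224 mm². R_n = min(0.6×450×2048, 0.6×300×3392) + 1.0×450×224 = min(552.96, 610.56) + 100.8 = 653.76 kN. φR_n = 0.75 × 653.76 = 490.3 kN.
Tension yield (gross): A_g = 139×8 = 1112 mm². φR_n = 0.90 × 300 × 1112 = 300.2 kN.
Governing: min(701.2, 874.8, 490.3, 300.2) = 300.2 kN → gross-section yield.

300.2 kN (gross-section yield governs)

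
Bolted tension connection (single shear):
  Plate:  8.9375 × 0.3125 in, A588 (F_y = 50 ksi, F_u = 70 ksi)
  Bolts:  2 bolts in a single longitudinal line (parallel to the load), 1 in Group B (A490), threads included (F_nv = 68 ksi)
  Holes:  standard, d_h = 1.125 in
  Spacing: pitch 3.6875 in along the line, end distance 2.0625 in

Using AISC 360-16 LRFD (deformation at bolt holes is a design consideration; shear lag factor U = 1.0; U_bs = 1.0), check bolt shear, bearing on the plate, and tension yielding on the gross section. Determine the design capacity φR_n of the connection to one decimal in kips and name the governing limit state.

68.9 kips (bearing governs)

Bolt shear: A_b = π(1)²/4 = 0.7854 in². φR_n = 0.75 × 68 × 0.7854 × 2 × 1 = 80.1 kips.
Bearing (0.3125 in plate, F_u = 70 ksi): end bolts L_c = 2.0625 − 1.125/2 = 1.5, R_n = min(1.2×1.5×0.3125×70, 2.4×1×0.3125×70) = 39.375 kips/bolt; interior L_c = 3.6875 − 1.125 = 2.5625, R_n = 52.5 kips/bolt. φR_n = 0.75 × (1×39.375 + 1×52.5) = 68.9 kips.
Tension yield (gross): A_g = 8.9375×0.3125 = 2.793 in². φR_n = 0.90 × 50 × 2.793 = 125.7 kips.
Governing: min(80.1, 68.9, 125.7) = 68.9 kips → bearing.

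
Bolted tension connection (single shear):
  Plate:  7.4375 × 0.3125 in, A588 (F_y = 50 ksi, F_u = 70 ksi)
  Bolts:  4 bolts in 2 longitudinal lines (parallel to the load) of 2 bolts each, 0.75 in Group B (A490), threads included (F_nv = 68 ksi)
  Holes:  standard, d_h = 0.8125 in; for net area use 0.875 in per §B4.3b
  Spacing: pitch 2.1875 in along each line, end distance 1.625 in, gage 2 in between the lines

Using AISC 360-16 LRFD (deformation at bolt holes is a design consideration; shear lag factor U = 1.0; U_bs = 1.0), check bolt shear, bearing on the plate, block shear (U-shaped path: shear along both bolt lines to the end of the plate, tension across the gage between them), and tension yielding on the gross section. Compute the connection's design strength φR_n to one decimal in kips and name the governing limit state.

67.7 kips (block shear governs)

Bolt shear: A_b = π(0.75)²/4 = 0.44179 in². φR_n = 0.75 × 68 × 0.44179 × 4 × 1 = 90.1 kips.
Bearing (0.3125 in plate, F_u = 70 ksi): end bolts L_c = 1.625 − 0.8125/2 = 1.21875, R_n = min(1.2×1.21875×0.3125×70, 2.4×0.75×0.3125×70) = 31.992 kips/bolt; interior L_c = 2.1875 − 0.8125 = 1.375, R_n = 36.094 kips/bolt. φR_n = 0.75 × (2×31.992 + 2×36.094) = 102.1 kips.
Block shear: shear path 2×[1.625+1×2.1875] = 2×3.8125 in, A_gv = 2.3828, A_nv = 2×(3.8125 − 1.5×0.875)×0.3125 = 1.5625 in²; tension across gage: (2 − 1×0.875)×0.3125 = 0.35156 in². R_n = min(0.6×70×1.5625, 0.6×50×2.3828) + 1.0×70×0.35156 = min(65.625, 71.484) + 24.609 = 90.234 kips. φR_n = 0.75 × 90.234 = 67.7 kips.
Tension yield (gross): A_g = 7.4375×0.3125 = 2.3242 in². φR_n = 0.90 × 50 × 2.3242 = 104.6 kips.
Governing: min(90.1, 102.1, 67.7, 104.6) = 67.7 kips → block shear.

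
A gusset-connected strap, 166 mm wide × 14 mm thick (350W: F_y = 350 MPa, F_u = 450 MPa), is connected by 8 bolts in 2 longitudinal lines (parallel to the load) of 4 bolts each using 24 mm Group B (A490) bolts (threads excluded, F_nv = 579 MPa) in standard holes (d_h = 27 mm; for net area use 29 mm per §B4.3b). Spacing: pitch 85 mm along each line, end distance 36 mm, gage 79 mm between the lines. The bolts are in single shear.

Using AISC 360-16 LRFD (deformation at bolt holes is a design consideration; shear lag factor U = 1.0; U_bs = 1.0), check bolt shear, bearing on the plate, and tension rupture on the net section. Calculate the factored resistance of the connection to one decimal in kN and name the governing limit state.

Bolt shear: A_b = π(24)²/4 = 452.39 mm². φR_n = 0.75 × 579 × 452.39 × 8 × 1 = 1571.6 kN.
Bearing (14 mm plate, F_u = 450 MPa): end bolts L_c = 36 − 27/2 = 22.5, R_n = min(1.2×22.5×14×450, 2.4×24×14×450) = 170.1 kN/bolt; interior L_c = 85 − 27 = 58, R_n = 362.88 kN/bolt. φR_n = 0.75 × (2×170.1 + 6×362.88) = 1888.1 kN.
Tension rupture (net): A_n = (166 − 2×29)×14 = 1512 mm² (U = 1.0, A_e = A_n). φR_n = 0.75 × 450 × 1512 = 510.3 kN.
Governing: min(1571.6, 1888.1, 510.3) = 510.3 kN → net-section rupture.

510.3 kN (net-section rupture governs)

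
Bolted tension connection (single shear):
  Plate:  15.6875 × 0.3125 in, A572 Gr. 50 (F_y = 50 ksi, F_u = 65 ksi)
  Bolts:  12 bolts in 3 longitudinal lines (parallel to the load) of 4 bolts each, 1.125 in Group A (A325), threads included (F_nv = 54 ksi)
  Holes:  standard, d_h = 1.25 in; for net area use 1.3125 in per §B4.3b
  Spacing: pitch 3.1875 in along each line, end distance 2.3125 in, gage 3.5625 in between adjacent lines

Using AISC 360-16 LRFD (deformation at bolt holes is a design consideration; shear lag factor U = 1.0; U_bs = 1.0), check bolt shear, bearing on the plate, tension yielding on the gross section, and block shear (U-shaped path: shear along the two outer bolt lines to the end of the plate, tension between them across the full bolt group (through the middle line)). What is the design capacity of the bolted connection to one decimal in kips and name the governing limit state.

201.7 kips (block shear governs)

Bolt shear: A_b = π(1.125)²/4 = 0.99402 in². φR_n = 0.75 × 54 × 0.99402 × 12 × 1 = 483.1 kips.
Bearing (0.3125 in plate, F_u = 65 ksi): end bolts L_c = 2.3125 − 1.25/2 = 1.6875, R_n = min(1.2×1.6875×0.3125×65, 2.4×1.125×0.3125×65) = 41.133 kips/bolt; interior L_c = 3.1875 − 1.25 = 1.9375, R_n = 47.227 kips/bolt. φR_n = 0.75 × (3×41.133 + 9×47.227) = 411.3 kips.
Tension yield (gross): A_g = 15.6875×0.3125 = 4.9023 in². φR_n = 0.90 × 50 × 4.9023 = 220.6 kips.
Block shear: shear path 2×[2.3125+3×3.1875] = 2×11.875 in, A_gv = 7.4219, A_nv = 2×(11.875 − 3.5×1.3125)×0.3125 = 4.5508 in²; tension across gage: (7.125 − 2×1.3125)×0.3125 = 1.4063 in². R_n = min(0.6×65×4.5508, 0.6×50×7.4219) + 1.0×65×1.4063 = min(177.48, 222.66) + 91.41 = 268.89 kips. φR_n = 0.75 × 268.89 = 201.7 kips.
Governing: min(483.1, 411.3, 220.6, 201.7) = 201.7 kips → block shear.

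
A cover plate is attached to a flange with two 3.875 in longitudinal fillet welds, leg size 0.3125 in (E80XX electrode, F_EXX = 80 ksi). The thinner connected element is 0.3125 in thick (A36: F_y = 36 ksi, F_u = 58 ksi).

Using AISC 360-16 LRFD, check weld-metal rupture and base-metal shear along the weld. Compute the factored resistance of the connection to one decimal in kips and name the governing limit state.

Weld metal: throat = 0.707×0.3125 = 0.22094 in, L = 2×3.875 = 7.75 in. φR_n = 0.75 × 0.6 × 80 × 0.22094 × 7.75 = 61.6 kips.
Base metal shear (0.3125 in plate): yield φR_n = 1.0×0.6×36×0.3125×7.75 = 52.3 kips; rupture φR_n = 0.75×0.6×58×0.3125×7.75 = 63.2 kips; take 52.3 kips (yield).
Governing: min(61.6, 52.3) = 52.3 kips → base-metal shear.

52.3 kips (base-metal shear governs)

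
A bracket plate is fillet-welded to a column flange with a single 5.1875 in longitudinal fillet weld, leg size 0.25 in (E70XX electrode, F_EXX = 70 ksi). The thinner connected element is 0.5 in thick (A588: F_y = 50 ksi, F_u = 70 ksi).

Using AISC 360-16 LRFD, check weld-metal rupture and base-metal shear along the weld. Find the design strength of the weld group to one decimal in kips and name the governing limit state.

Weld metal: throat = 0.707×0.25 = 0.17675 in, L = 5.1875 in. φR_n = 0.75 × 0.6 × 70 × 0.17675 × 5.1875 = 28.9 kips.
Base metal shear (0.5 in plate): yield φR_n = 1.0×0.6×50×0.5×5.1875 = 77.8 kips; rupture φR_n = 0.75×0.6×70×0.5×5.1875 = 81.7 kips; take 77.8 kips (yield).
Governing: min(28.9, 77.8) = 28.9 kips → weld metal.

28.9 kips (weld metal governs)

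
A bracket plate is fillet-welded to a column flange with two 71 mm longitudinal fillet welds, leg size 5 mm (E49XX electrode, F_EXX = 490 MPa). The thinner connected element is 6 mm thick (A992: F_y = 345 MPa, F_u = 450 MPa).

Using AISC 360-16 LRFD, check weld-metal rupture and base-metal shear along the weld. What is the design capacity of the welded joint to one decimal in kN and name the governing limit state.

110.7 kN (weld metal governs)

Weld metal: throat = 0.707×5 = 3.535 mm, L = 2×71 = 142 mm. φR_n = 0.75 × 0.6 × 490 × 3.535 × 142 = 110.7 kN.
Base metal shear (6 mm plate): yield φR_n = 1.0×0.6×345×6×142 = 176.4 kN; rupture φR_n = 0.75×0.6×450×6×142 = 172.5 kN; take 172.5 kN (rupture).
Governing: min(110.7, 172.5) = 110.7 kN → weld metal.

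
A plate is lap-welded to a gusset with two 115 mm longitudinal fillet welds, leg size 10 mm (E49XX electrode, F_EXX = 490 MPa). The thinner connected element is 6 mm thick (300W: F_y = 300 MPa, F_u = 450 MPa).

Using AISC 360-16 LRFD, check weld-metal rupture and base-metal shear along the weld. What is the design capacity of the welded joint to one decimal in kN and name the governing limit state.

248.4 kN (base-metal shear governs)

Weld metal: throat = 0.707×10 = 7.07 mm, L = 2×115 = 230 mm. φR_n = 0.75 × 0.6 × 490 × 7.07 × 230 = 358.6 kN.
Base metal shear (6 mm plate): yield φR_n = 1.0×0.6×300×6×230 = 248.4 kN; rupture φR_n = 0.75×0.6×450×6×230 = 279.5 kN; take 248.4 kN (yield).
Governing: min(358.6, 248.4) = 248.4 kN → base-metal shear.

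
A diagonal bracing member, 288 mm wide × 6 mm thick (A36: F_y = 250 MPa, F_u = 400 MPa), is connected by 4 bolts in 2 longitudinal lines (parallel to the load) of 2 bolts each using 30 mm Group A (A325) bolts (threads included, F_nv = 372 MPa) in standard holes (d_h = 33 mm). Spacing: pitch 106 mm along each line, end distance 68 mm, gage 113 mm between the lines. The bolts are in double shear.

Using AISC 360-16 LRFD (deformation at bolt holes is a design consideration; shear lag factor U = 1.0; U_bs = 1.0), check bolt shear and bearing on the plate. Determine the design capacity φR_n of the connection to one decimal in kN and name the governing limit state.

Bolt shear: A_b = π(30)²/4 = 706.86 mm². φR_n = 0.75 × 372 × 706.86 × 4 × 2 = 1577.7 kN.
Bearing (6 mm plate, F_u = 400 MPa): end bolts L_c = 68 − 33/2 = 51.5, R_n = min(1.2×51.5×6×400, 2.4×30×6×400) = 148.32 kN/bolt; interior L_c = 106 − 33 = 73, R_n = 172.8 kN/bolt. φR_n = 0.75 × (2×148.32 + 2×172.8) = 481.7 kN.
Governing: min(1577.7, 481.7) = 481.7 kN → bearing.

481.7 kN (bearing governs)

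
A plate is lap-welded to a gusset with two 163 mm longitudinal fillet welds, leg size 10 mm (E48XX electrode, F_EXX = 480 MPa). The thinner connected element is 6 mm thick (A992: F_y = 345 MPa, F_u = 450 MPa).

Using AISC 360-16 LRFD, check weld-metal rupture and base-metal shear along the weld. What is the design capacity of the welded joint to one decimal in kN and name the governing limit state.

396.1 kN (base-metal shear governs)

Weld metal: throat = 0.707×10 = 7.07 mm, L = 2×163 = 326 mm. φR_n = 0.75 × 0.6 × 480 × 7.07 × 326 = 497.8 kN.
Base metal shear (6 mm plate): yield φR_n = 1.0×0.6×345×6×326 = 404.9 kN; rupture φR_n = 0.75×0.6×450×6×326 = 396.1 kN; take 396.1 kN (rupture).
Governing: min(497.8, 396.1) = 396.1 kN → base-metal shear.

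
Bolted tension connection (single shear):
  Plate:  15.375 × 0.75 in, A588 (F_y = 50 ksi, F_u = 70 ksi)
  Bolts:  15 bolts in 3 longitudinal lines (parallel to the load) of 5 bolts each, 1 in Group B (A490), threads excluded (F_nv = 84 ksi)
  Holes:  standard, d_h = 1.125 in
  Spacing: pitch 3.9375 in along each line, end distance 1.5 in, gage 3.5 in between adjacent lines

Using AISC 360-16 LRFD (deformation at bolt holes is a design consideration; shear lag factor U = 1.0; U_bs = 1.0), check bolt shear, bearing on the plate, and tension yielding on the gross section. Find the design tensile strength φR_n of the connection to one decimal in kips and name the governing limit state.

518.9 kips (gross-section yield governs)

Bolt shear: A_b = π(1)²/4 = 0.7854 in². φR_n = 0.75 × 84 × 0.7854 × 15 × 1 = 742.2 kips.
Bearing (0.75 in plate, F_u = 70 ksi): end bolts L_c = 1.5 − 1.125/2 = 0.9375, R_n = min(1.2×0.9375×0.75×70, 2.4×1×0.75×70) = 59.063 kips/bolt; interior L_c = 3.9375 − 1.125 = 2.8125, R_n = 126 kips/bolt. φR_n = 0.75 × (3×59.063 + 12×126) = 1266.9 kips.
Tension yield (gross): A_g = 15.375×0.75 = 11.531 in². φR_n = 0.90 × 50 × 11.531 = 518.9 kips.
Governing: min(742.2, 1266.9, 518.9) = 518.9 kips → gross-section yield.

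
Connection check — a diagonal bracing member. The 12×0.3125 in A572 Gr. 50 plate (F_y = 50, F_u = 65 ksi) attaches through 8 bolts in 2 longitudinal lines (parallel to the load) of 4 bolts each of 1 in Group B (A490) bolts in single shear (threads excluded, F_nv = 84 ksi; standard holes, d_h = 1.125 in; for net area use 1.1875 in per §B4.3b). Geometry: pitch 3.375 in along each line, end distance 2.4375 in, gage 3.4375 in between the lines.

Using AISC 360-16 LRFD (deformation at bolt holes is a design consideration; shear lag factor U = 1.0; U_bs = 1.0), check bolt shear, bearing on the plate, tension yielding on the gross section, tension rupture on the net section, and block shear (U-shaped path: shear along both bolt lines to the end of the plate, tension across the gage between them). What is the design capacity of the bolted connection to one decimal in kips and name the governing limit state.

Bolt shear: A_b = π(1)²/4 = 0.7854 in². φR_n = 0.75 × 84 × 0.7854 × 8 × 1 = 395.8 kips.
Bearing (0.3125 in plate, F_u = 65 ksi): end bolts L_c = 2.4375 − 1.125/2 = 1.875, R_n = min(1.2×1.875×0.3125×65, 2.4×1×0.3125×65) = 45.703 kips/bolt; interior L_c = 3.375 − 1.125 = 2.25, R_n = 48.75 kips/bolt. φR_n = 0.75 × (2×45.703 + 6×48.75) = 287.9 kips.
Tension yield (gross): A_g = 12×0.3125 = 3.75 in². φR_n = 0.90 × 50 × 3.75 = 168.8 kips.
Tension rupture (net): A_n = (12 − 2×1.1875)×0.3125 = 3.0078 in² (U = 1.0, A_e = A_n). φR_n = 0.75 × 65 × 3.0078 = 146.6 kips.
Block shear: shear path 2×[2.4375+3×3.375] = 2×12.5625 in, A_gv = 7.8516, A_nv = 2×(12.5625 − 3.5×1.1875)×0.3125 = 5.2539 in²; tension across gage: (3.4375 − 1×1.1875)×0.3125 = 0.70313 in². R_n = min(0.6×65×5.2539, 0.6×50×7.8516) + 1.0×65×0.70313 = min(204.9, 235.55) + 45.703 = 250.6 kips. φR_n = 0.75 × 250.6 = 188.0 kips.
Governing: min(395.8, 287.9, 168.8, 146.6, 188.0) = 146.6 kips → net-section rupture.

146.6 kips (net-section rupture governs)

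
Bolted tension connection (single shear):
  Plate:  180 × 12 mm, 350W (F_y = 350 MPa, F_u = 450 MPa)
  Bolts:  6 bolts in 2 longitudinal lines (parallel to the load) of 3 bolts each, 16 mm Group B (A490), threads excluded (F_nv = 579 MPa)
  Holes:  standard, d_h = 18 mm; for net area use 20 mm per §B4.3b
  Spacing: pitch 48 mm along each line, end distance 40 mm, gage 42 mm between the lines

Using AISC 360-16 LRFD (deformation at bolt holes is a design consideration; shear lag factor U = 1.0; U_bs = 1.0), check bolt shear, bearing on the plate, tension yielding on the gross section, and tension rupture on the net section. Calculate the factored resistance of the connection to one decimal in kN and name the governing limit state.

523.9 kN (bolt shear governs)

Bolt shear: A_b = π(16)²/4 = 201.06 mm². φR_n = 0.75 × 579 × 201.06 × 6 × 1 = 523.9 kN.
Bearing (12 mm plate, F_u = 450 MPa): end bolts L_c = 40 − 18/2 = 31, R_n = min(1.2×31×12×450, 2.4×16×12×450) = 200.88 kN/bolt; interior L_c = 48 − 18 = 30, R_n = 194.4 kN/bolt. φR_n = 0.75 × (2×200.88 + 4×194.4) = 884.5 kN.
Tension yield (gross): A_g = 180×12 = 2160 mm². φR_n = 0.90 × 350 × 2160 = 680.4 kN.
Tension rupture (net): A_n = (180 − 2×20)×12 = 1680 mm² (U = 1.0, A_e = A_n). φR_n = 0.75 × 450 × 1680 = 567.0 kN.
Governing: min(523.9, 884.5, 680.4, 567.0) = 523.9 kN → bolt shear.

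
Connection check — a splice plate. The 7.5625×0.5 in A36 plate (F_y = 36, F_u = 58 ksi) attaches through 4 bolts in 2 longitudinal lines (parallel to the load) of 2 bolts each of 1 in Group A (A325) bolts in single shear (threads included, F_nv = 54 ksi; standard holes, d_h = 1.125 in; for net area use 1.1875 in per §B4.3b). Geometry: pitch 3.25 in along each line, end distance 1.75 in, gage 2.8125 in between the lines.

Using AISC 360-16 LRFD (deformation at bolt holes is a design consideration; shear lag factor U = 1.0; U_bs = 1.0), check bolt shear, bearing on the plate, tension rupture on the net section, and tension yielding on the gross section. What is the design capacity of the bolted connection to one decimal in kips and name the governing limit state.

Bolt shear: A_b = π(1)²/4 = 0.7854 in². φR_n = 0.75 × 54 × 0.7854 × 4 × 1 = 127.2 kips.
Bearing (0.5 in plate, F_u = 58 ksi): end bolts L_c = 1.75 − 1.125/2 = 1.1875, R_n = min(1.2×1.1875×0.5×58, 2.4×1×0.5×58) = 41.325 kips/bolt; interior L_c = 3.25 − 1.125 = 2.125, R_n = 69.6 kips/bolt. φR_n = 0.75 × (2×41.325 + 2×69.6) = 166.4 kips.
Tension rupture (net): A_n = (7.5625 − 2×1.1875)×0.5 = 2.5938 in² (U = 1.0, A_e = A_n). φR_n = 0.75 × 58 × 2.5938 = 112.8 kips.
Tension yield (gross): A_g = 7.5625×0.5 = 3.7813 in². φR_n = 0.90 × 36 × 3.7813 = 122.5 kips.
Governing: min(127.2, 166.4, 112.8, 122.5) = 112.8 kips → net-section rupture.

112.8 kips (net-section rupture governs)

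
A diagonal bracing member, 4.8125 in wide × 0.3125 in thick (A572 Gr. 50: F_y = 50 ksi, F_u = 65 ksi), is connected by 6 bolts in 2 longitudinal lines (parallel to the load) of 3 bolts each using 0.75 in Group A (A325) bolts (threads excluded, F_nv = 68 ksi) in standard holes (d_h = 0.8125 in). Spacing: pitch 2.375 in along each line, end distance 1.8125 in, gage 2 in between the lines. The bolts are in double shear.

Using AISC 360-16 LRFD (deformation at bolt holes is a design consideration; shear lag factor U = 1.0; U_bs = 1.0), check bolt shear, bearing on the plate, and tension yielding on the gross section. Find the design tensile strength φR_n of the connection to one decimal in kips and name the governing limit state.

Bolt shear: A_b = π(0.75)²/4 = 0.44179 in². φR_n = 0.75 × 68 × 0.44179 × 6 × 2 = 270.4 kips.
Bearing (0.3125 in plate, F_u = 65 ksi): end bolts L_c = 1.8125 − 0.8125/2 = 1.40625, R_n = min(1.2×1.40625×0.3125×65, 2.4×0.75×0.3125×65) = 34.277 kips/bolt; interior L_c = 2.375 − 0.8125 = 1.5625, R_n = 36.563 kips/bolt. φR_n = 0.75 × (2×34.277 + 4×36.563) = 161.1 kips.
Tension yield (gross): A_g = 4.8125×0.3125 = 1.5039 in². φR_n = 0.90 × 50 × 1.5039 = 67.7 kips.
Governing: min(270.4, 161.1, 67.7) = 67.7 kips → gross-section yield.

67.7 kips (gross-section yield governs)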